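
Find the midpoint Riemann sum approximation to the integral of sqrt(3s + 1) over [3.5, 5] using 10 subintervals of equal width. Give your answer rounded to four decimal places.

Δs = (5 − 3.5)/10 = 0.15.
Midpoints: 3.575, 3.725, 3.875, 4.025, 4.175, 4.325, 4.475, 4.625, 4.775, 4.925.
f(3.575) ≈ 3.4242, f(3.725) ≈ 3.4893, f(3.875) ≈ 3.5532, f(4.025) ≈ 3.6159, f(4.175) ≈ 3.6776, f(4.325) ≈ 3.7383, f(4.475) ≈ 3.7980, f(4.625) ≈ 3.8568, f(4.775) ≈ 3.9147, f(4.925) ≈ 3.9718.
Sum = Δs · [f(3.575) + f(3.725) + f(3.875) + ...].
Sum ≈ 5.5560.

5.5560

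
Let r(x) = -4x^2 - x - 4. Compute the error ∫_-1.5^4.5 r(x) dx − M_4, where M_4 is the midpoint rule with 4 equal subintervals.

-4.5

Exact integral: ∫_-1.5^4.5 r(x) dx = -159.
M_4 = -154.5.
Error = -159 − (-154.5) = -4.5.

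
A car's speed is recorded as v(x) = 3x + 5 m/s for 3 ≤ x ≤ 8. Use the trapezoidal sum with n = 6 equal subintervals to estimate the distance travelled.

Δx = (8 − 3)/6 = 5/6.
v(3) = 14, v(23/6) = 16.5, v(14/3) = 19, v(5.5) = 21.5, v(19/3) = 24, v(43/6) = 26.5, v(8) = 29.
T_6 = (Δx/2)·[v(x_0) + 2v(x_1) + ... + 2v(x_{5}) + v(x_6)].
Sum = 107.5.

107.5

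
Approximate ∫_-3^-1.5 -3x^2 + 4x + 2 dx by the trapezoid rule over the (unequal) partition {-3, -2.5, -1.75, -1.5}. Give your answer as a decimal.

Subinterval widths: 0.5, 0.75, 0.25.
f(-3) = -37, f(-2.5) = -26.75, f(-1.75) = -14.1875, f(-1.5) = -10.75.
On each subinterval the trapezoid contributes (Δx_i/2)·[f(x_{i-1}) + f(x_i)].
Sum = -34.40625.

-34.40625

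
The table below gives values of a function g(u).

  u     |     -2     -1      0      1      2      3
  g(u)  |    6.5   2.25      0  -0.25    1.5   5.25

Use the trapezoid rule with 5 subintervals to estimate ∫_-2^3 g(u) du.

9.375

Δu = 1.
T_5 = (1/2)·[6.5 + 2·2.25 + 2·0 + 2·(-0.25) + 2·1.5 + 5.25] = 9.375.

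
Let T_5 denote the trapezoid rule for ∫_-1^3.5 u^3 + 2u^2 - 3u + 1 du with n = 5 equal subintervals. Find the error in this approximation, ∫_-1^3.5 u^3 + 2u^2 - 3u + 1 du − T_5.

-3.493125

Exact integral: ∫_-1^3.5 f(u) du = 54.140625.
T_5 = 57.63375.
Error = 54.140625 − 57.63375 = -3.493125.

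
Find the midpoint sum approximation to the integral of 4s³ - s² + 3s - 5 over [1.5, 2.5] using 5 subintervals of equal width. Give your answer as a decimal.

30.84

Δs = (2.5 − 1.5)/5 = 0.2.
Midpoints: 1.6, 1.8, 2, 2.2, 2.4.
f(1.6) = 13.624, f(1.8) = 20.488, f(2) = 29, f(2.2) = 39.352, f(2.4) = 51.736.
Sum = Δs · [f(1.6) + f(1.8) + f(2) + f(2.2) + f(2.4)].
Sum = 30.84.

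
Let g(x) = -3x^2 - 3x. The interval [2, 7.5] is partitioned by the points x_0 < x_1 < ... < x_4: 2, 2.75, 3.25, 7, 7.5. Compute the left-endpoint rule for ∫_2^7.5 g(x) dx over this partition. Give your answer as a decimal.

Subinterval widths: 0.75, 0.5, 3.75, 0.5.
Left endpoints: 2, 2.75, 3.25, 7.
g(2) = -18, g(2.75) = -30.9375, g(3.25) = -41.4375, g(7) = -168.
Sum = Σ Δx_i · g(x_i).
Sum = -268.359375.

-268.359375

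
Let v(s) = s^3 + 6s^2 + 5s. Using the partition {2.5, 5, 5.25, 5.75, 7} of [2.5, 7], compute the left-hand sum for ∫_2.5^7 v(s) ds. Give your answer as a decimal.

Subinterval widths: 2.5, 0.25, 0.5, 1.25.
Left endpoints: 2.5, 5, 5.25, 5.75.
v(2.5) = 65.625, v(5) = 300, v(5.25) = 336.328125, v(5.75) = 417.234375.
Sum = Σ Δs_i · v(s_i).
Sum = 928.76953125.

928.76953125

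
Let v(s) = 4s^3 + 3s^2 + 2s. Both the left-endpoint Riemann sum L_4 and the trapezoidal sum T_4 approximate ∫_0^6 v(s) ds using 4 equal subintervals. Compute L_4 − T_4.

-738

L_4 = 897.75.
T_4 = 1635.75.
L_4 − T_4 = -738.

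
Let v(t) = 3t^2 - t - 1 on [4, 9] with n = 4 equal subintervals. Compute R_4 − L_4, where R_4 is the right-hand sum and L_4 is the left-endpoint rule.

237.5

R_4 = 750.15625.
L_4 = 512.65625.
R_4 − L_4 = 237.5.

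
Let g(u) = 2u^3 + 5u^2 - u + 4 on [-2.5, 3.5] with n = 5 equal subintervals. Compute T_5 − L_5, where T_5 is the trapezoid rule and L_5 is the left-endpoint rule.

T_5 = 185.52.
L_5 = 100.92.
T_5 − L_5 = 84.6.

84.6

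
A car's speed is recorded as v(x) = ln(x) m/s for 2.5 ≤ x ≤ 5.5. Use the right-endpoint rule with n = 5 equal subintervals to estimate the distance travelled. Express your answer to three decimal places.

4.315

Δx = (5.5 − 2.5)/5 = 0.6.
Right endpoints: 3.1, 3.7, 4.3, 4.9, 5.5.
v(3.1) ≈ 1.131, v(3.7) ≈ 1.308, v(4.3) ≈ 1.459, v(4.9) ≈ 1.589, v(5.5) ≈ 1.705.
Sum = Δx · [v(3.1) + v(3.7) + v(4.3) + v(4.9) + v(5.5)].
Sum ≈ 4.315.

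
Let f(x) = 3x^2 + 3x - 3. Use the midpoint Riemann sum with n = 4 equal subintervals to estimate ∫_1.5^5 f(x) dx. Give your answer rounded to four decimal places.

Δx = (5 − 1.5)/4 = 0.875.
Midpoints: 1.9375, 2.8125, 3.6875, 4.5625.
f(1.9375) = 14.07421875, f(2.8125) = 29.16796875, f(3.6875) = 48.85546875, f(4.5625) = 73.13671875.
Sum = Δx · [f(1.9375) + f(2.8125) + f(3.6875) + f(4.5625)].
Sum ≈ 144.5801.

144.5801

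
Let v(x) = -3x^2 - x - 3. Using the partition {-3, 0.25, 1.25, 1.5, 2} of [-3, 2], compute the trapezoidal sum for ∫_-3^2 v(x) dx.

-65.234375

Subinterval widths: 3.25, 1, 0.25, 0.5.
v(-3) = -27, v(0.25) = -3.4375, v(1.25) = -8.9375, v(1.5) = -11.25, v(2) = -17.
On each subinterval the trapezoid contributes (Δx_i/2)·[v(x_{i-1}) + v(x_i)].
Sum = -65.234375.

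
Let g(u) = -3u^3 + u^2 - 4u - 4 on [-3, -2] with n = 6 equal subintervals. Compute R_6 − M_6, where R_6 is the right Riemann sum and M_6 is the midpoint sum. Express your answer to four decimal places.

-5.3368

R_6 ≈ 55.692130.
M_6 ≈ 61.028935.
R_6 − M_6 ≈ -5.3368.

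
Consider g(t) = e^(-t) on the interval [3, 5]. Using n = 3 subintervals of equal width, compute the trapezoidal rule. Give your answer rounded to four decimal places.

Δt = (5 − 3)/3 = 2/3.
g(3) ≈ 0.0498, g(11/3) ≈ 0.0256, g(13/3) ≈ 0.0131, g(5) ≈ 0.0067.
T_3 = (Δt/2)·[g(t_0) + 2g(t_1) + 2g(t_2) + g(t_3)].
Sum ≈ 0.0446.

0.0446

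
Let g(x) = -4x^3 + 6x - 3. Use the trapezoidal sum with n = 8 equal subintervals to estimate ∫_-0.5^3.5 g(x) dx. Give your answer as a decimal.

Δx = (3.5 − (-0.5))/8 = 0.5.
g(-0.5) = -5.5, g(0) = -3, g(0.5) = -0.5, g(1) = -1, g(1.5) = -7.5, g(2) = -23, g(2.5) = -50.5, g(3) = -93, g(3.5) = -153.5.
T_8 = (Δx/2)·[g(x_0) + 2g(x_1) + ... + 2g(x_{7}) + g(x_8)].
Sum = -129.

-129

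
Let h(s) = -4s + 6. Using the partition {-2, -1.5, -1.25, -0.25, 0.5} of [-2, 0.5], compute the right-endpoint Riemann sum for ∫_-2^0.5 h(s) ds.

18.75

Subinterval widths: 0.5, 0.25, 1, 0.75.
Right endpoints: -1.5, -1.25, -0.25, 0.5.
h(-1.5) = 12, h(-1.25) = 11, h(-0.25) = 7, h(0.5) = 4.
Sum = Σ Δs_i · h(s_i).
Sum = 18.75.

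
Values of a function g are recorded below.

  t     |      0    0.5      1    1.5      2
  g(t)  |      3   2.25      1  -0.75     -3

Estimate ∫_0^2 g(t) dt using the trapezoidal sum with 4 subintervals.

1.25

Δt = 0.5.
T_4 = (0.5/2)·[3 + 2·2.25 + 2·1 + 2·(-0.75) + (-3)] = 1.25.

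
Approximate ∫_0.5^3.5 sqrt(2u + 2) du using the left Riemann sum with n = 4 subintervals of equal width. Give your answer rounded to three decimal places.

Δu = (3.5 − 0.5)/4 = 0.75.
Left endpoints: 0.5, 1.25, 2, 2.75.
f(0.5) ≈ 1.732, f(1.25) ≈ 2.121, f(2) ≈ 2.449, f(2.75) ≈ 2.739.
Sum = Δu · [f(0.5) + f(1.25) + f(2) + f(2.75)].
Sum ≈ 6.781.

6.781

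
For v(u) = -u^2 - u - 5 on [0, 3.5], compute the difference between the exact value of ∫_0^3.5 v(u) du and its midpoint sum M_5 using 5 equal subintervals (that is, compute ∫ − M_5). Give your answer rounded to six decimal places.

-0.142917

Exact integral: ∫_0^3.5 v(u) du ≈ -37.91666667.
M_5 = -37.77375.
Error ≈ -37.91666667 − (-37.77375) ≈ -0.142917.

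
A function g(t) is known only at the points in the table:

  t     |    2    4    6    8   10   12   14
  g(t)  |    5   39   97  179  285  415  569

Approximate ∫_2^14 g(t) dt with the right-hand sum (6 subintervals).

3168

Δt = 2.
Sum = 2·[39 + 97 + 179 + 285 + 415 + 569] = 3168.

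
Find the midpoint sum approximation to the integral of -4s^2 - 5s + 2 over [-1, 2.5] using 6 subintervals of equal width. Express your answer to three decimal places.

-27.895

Δs = (2.5 − (-1))/6 = 7/12.
Midpoints: -17/24, -0.125, 11/24, 25/24, 1.625, 53/24.
f(-17/24) = 509/144, f(-0.125) = 2.5625, f(11/24) = -163/144, f(25/24) = -1087/144, f(1.625) = -16.6875, f(53/24) = -4111/144.
Sum = Δs · [f(-17/24) + f(-0.125) + f(11/24) + ...].
Sum ≈ -27.895.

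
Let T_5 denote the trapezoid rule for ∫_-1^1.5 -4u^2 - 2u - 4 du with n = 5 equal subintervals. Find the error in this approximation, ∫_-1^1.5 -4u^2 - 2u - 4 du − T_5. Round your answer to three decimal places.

Exact integral: ∫_-1^1.5 f(u) du ≈ -17.08333.
T_5 = -17.5.
Error ≈ -17.08333 − (-17.5) ≈ 0.417.

0.417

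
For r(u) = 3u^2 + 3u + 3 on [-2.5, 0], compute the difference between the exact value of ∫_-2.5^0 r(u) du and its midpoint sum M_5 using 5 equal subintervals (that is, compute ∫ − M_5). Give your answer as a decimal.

0.15625

Exact integral: ∫_-2.5^0 r(u) du = 13.75.
M_5 = 13.59375.
Error = 13.75 − 13.59375 = 0.15625.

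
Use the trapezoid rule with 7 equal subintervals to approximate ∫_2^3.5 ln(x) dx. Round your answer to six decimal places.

Δx = (3.5 − 2)/7 = 3/14.
f(2) ≈ 0.693147, f(31/14) ≈ 0.794930, f(17/7) ≈ 0.887303, f(37/14) ≈ 0.971861, f(20/7) ≈ 1.049822, f(43/14) ≈ 1.122143, f(23/7) ≈ 1.189584, f(3.5) ≈ 1.252763.
T_7 = (Δx/2)·[f(x_0) + 2f(x_1) + ... + 2f(x_{6}) + f(x_7)].
Sum ≈ 1.497557.

1.497557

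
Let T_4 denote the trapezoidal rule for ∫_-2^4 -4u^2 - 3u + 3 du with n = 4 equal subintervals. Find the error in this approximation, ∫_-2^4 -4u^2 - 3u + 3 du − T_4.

Exact integral: ∫_-2^4 f(u) du = -96.
T_4 = -105.
Error = -96 − (-105) = 9.

9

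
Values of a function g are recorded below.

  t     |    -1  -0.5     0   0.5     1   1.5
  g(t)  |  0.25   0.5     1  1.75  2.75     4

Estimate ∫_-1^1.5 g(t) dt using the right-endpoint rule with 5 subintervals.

5

Δt = 0.5.
Sum = 0.5·[0.5 + 1 + 1.75 + 2.75 + 4] = 5.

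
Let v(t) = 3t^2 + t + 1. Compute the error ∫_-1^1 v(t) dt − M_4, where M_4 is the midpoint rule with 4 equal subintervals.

Exact integral: ∫_-1^1 v(t) dt = 4.
M_4 = 3.875.
Error = 4 − 3.875 = 0.125.

0.125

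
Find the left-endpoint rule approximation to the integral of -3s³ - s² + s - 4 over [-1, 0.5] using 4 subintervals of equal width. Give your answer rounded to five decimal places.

-5.79199

Δs = (0.5 − (-1))/4 = 0.375.
Left endpoints: -1, -0.625, -0.25, 0.125.
f(-1) = -3, f(-0.625) = -2193/512, f(-0.25) = -4.265625, f(0.125) = -1995/512.
Sum = Δs · [f(-1) + f(-0.625) + f(-0.25) + f(0.125)].
Sum ≈ -5.79199.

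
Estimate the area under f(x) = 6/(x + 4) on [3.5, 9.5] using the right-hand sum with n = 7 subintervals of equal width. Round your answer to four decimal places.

3.3788

Δx = (9.5 − 3.5)/7 = 6/7.
Right endpoints: 61/14, 73/14, 85/14, 97/14, 109/14, 121/14, 9.5.
f(61/14) = 28/39, f(73/14) = 28/43, f(85/14) = 28/47, f(97/14) = 28/51, f(109/14) = 28/55, f(121/14) = 28/59, f(9.5) = 4/9.
Sum = Δx · [f(61/14) + f(73/14) + f(85/14) + ...].
Sum ≈ 3.3788.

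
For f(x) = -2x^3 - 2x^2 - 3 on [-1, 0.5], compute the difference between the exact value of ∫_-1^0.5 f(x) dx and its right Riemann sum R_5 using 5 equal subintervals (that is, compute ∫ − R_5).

0.12375

Exact integral: ∫_-1^0.5 f(x) dx = -4.78125.
R_5 = -4.905.
Error = -4.78125 − (-4.905) = 0.12375.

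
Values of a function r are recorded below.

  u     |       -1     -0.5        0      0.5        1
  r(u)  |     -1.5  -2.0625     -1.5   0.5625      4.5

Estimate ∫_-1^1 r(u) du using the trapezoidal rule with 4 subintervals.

-0.75

Δu = 0.5.
T_4 = (0.5/2)·[(-1.5) + 2·(-2.0625) + 2·(-1.5) + 2·0.5625 + 4.5] = -0.75.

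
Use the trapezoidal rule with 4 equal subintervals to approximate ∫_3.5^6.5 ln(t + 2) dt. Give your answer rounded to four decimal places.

5.8114

Δt = (6.5 − 3.5)/4 = 0.75.
f(3.5) ≈ 1.7047, f(4.25) ≈ 1.8326, f(5) ≈ 1.9459, f(5.75) ≈ 2.0477, f(6.5) ≈ 2.1401.
T_4 = (Δt/2)·[f(t_0) + 2f(t_1) + 2f(t_2) + 2f(t_3) + f(t_4)].
Sum ≈ 5.8114.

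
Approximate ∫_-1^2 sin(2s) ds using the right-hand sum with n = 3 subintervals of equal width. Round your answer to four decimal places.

0.1525

Δs = (2 − (-1))/3 = 1.
Right endpoints: 0, 1, 2.
f(0) ≈ 0.0000, f(1) ≈ 0.9093, f(2) ≈ -0.7568.
Sum = Δs · [f(0) + f(1) + f(2)].
Sum ≈ 0.1525.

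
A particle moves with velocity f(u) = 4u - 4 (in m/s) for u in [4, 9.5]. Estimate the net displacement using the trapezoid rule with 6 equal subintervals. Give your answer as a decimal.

126.5

Δu = (9.5 − 4)/6 = 11/12.
f(4) = 12, f(59/12) = 47/3, f(35/6) = 58/3, f(6.75) = 23, f(23/3) = 80/3, f(103/12) = 91/3, f(9.5) = 34.
T_6 = (Δu/2)·[f(u_0) + 2f(u_1) + ... + 2f(u_{5}) + f(u_6)].
Sum = 126.5.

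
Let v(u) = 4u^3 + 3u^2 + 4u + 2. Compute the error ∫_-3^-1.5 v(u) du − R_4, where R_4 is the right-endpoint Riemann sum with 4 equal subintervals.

-14.203125

Exact integral: ∫_-3^-1.5 v(u) du = -62.8125.
R_4 = -48.609375.
Error = -62.8125 − (-48.609375) = -14.203125.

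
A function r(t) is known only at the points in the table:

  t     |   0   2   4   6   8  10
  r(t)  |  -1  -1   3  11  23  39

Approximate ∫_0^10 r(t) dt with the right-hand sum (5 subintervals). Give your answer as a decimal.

Δt = 2.
Sum = 2·[(-1) + 3 + 11 + 23 + 39] = 150.

150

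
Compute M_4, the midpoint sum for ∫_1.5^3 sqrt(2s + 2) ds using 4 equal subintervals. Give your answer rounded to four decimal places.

Δs = (3 − 1.5)/4 = 0.375.
Midpoints: 1.6875, 2.0625, 2.4375, 2.8125.
f(1.6875) ≈ 2.3184, f(2.0625) ≈ 2.4749, f(2.4375) ≈ 2.6220, f(2.8125) ≈ 2.7613.
Sum = Δs · [f(1.6875) + f(2.0625) + f(2.4375) + f(2.8125)].
Sum ≈ 3.8162.

3.8162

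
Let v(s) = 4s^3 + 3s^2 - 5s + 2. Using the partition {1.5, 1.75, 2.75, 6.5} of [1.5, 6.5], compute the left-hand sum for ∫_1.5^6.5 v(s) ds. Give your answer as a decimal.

Subinterval widths: 0.25, 1, 3.75.
Left endpoints: 1.5, 1.75, 2.75.
v(1.5) = 14.75, v(1.75) = 23.875, v(2.75) = 94.125.
Sum = Σ Δs_i · v(s_i).
Sum = 380.53125.

380.53125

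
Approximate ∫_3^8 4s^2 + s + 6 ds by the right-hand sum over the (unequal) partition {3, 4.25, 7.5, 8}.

Subinterval widths: 1.25, 3.25, 0.5.
Right endpoints: 4.25, 7.5, 8.
f(4.25) = 82.5, f(7.5) = 238.5, f(8) = 270.
Sum = Σ Δs_i · f(s_i).
Sum = 1013.25.

1013.25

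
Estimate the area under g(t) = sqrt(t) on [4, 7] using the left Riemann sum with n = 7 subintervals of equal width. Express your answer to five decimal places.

6.87420

Δt = (7 − 4)/7 = 3/7.
Left endpoints: 4, 31/7, 34/7, 37/7, 40/7, 43/7, 46/7.
g(4) ≈ 2.00000, g(31/7) ≈ 2.10442, g(34/7) ≈ 2.20389, g(37/7) ≈ 2.29907, g(40/7) ≈ 2.39046, g(43/7) ≈ 2.47848, g(46/7) ≈ 2.56348.
Sum = Δt · [g(4) + g(31/7) + g(34/7) + ...].
Sum ≈ 6.87420.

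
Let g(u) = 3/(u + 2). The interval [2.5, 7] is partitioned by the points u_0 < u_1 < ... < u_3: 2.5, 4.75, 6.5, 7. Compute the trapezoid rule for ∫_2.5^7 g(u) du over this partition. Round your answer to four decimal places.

2.1193

Subinterval widths: 2.25, 1.75, 0.5.
g(2.5) = 2/3, g(4.75) = 4/9, g(6.5) = 6/17, g(7) = 1/3.
On each subinterval the trapezoid contributes (Δu_i/2)·[g(u_{i-1}) + g(u_i)].
Sum ≈ 2.1193.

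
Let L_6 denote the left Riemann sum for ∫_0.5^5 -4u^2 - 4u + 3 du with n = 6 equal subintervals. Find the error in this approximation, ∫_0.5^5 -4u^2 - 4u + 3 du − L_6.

Exact integral: ∫_0.5^5 f(u) du = -202.5.
L_6 = -160.3125.
Error = -202.5 − (-160.3125) = -42.1875.

-42.1875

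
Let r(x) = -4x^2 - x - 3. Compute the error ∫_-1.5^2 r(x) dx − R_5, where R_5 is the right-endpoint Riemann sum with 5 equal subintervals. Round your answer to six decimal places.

Exact integral: ∫_-1.5^2 r(x) dx ≈ -26.54166667.
R_5 = -31.36.
Error ≈ -26.54166667 − (-31.36) ≈ 4.818333.

4.818333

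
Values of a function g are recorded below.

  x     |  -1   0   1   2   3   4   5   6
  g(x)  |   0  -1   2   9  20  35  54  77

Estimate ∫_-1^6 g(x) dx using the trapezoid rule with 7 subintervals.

157.5

Δx = 1.
T_7 = (1/2)·[0 + 2·(-1) + 2·2 + 2·9 + 2·20 + 2·35 + 2·54 + 77] = 157.5.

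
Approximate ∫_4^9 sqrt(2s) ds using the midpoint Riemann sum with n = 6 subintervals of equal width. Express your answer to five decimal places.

Δs = (9 − 4)/6 = 5/6.
Midpoints: 53/12, 5.25, 73/12, 83/12, 7.75, 103/12.
f(53/12) ≈ 2.97209, f(5.25) ≈ 3.24037, f(73/12) ≈ 3.48807, f(83/12) ≈ 3.71932, f(7.75) ≈ 3.93700, f(103/12) ≈ 4.14327.
Sum = Δs · [f(53/12) + f(5.25) + f(73/12) + ...].
Sum ≈ 17.91677.

17.91677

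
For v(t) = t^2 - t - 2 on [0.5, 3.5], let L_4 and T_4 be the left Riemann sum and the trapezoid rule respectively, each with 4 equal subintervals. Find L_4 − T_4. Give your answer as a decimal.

-3.375

L_4 = -0.84375.
T_4 = 2.53125.
L_4 − T_4 = -3.375.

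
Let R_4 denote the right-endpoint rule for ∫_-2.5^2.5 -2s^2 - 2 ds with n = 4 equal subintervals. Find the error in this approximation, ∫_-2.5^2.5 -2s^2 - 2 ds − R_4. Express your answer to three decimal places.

Exact integral: ∫_-2.5^2.5 f(s) ds ≈ -30.83333.
R_4 = -33.4375.
Error ≈ -30.83333 − (-33.4375) ≈ 2.604.

2.604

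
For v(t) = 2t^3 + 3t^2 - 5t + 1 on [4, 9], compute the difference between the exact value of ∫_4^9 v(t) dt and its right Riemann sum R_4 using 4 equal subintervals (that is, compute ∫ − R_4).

Exact integral: ∫_4^9 v(t) dt = 3660.
R_4 = 4652.1875.
Error = 3660 − 4652.1875 = -992.1875.

-992.1875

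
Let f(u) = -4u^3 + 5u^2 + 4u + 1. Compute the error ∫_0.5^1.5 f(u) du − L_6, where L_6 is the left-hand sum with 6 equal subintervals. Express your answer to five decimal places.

0.11574

Exact integral: ∫_0.5^1.5 f(u) du ≈ 5.4166667.
L_6 ≈ 5.3009259.
Error ≈ 5.4166667 − 5.3009259 ≈ 0.11574.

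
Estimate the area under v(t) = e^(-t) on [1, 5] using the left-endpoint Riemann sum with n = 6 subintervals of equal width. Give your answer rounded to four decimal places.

Δt = (5 − 1)/6 = 2/3.
Left endpoints: 1, 5/3, 7/3, 3, 11/3, 13/3.
v(1) ≈ 0.3679, v(5/3) ≈ 0.1889, v(7/3) ≈ 0.0970, v(3) ≈ 0.0498, v(11/3) ≈ 0.0256, v(13/3) ≈ 0.0131.
Sum = Δt · [v(1) + v(5/3) + v(7/3) + ...].
Sum ≈ 0.4948.

0.4948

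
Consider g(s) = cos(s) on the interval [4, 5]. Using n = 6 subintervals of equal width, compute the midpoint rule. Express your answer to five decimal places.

-0.20236

Δs = (5 − 4)/6 = 1/6.
Midpoints: 49/12, 4.25, 53/12, 55/12, 4.75, 59/12.
g(49/12) ≈ -0.58838, g(4.25) ≈ -0.44609, g(53/12) ≈ -0.29143, g(55/12) ≈ -0.12870, g(4.75) ≈ 0.03760, g(59/12) ≈ 0.20286.
Sum = Δs · [g(49/12) + g(4.25) + g(53/12) + ...].
Sum ≈ -0.20236.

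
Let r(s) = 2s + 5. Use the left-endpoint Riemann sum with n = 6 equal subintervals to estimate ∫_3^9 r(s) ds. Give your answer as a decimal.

Δs = (9 − 3)/6 = 1.
Left endpoints: 3, 4, 5, 6, 7, 8.
r(3) = 11, r(4) = 13, r(5) = 15, r(6) = 17, r(7) = 19, r(8) = 21.
Sum = Δs · [r(3) + r(4) + r(5) + ...].
Sum = 96.

96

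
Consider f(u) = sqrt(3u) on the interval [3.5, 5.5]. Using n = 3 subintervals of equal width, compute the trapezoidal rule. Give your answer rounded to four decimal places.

7.3297

Δu = (5.5 − 3.5)/3 = 2/3.
f(3.5) ≈ 3.2404, f(25/6) ≈ 3.5355, f(29/6) ≈ 3.8079, f(5.5) ≈ 4.0620.
T_3 = (Δu/2)·[f(u_0) + 2f(u_1) + 2f(u_2) + f(u_3)].
Sum ≈ 7.3297.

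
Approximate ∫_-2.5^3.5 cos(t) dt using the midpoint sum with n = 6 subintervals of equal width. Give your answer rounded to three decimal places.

0.258

Δt = (3.5 − (-2.5))/6 = 1.
Midpoints: -2, -1, 0, 1, 2, 3.
f(-2) ≈ -0.416, f(-1) ≈ 0.540, f(0) ≈ 1.000, f(1) ≈ 0.540, f(2) ≈ -0.416, f(3) ≈ -0.990.
Sum = Δt · [f(-2) + f(-1) + f(0) + ...].
Sum ≈ 0.258.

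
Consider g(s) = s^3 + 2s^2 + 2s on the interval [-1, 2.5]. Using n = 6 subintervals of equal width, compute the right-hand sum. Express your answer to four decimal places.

36.6457

Δs = (2.5 − (-1))/6 = 7/12.
Right endpoints: -5/12, 1/6, 0.75, 4/3, 23/12, 2.5.
g(-5/12) = -965/1728, g(1/6) = 85/216, g(0.75) = 3.046875, g(4/3) = 232/27, g(23/12) = 31487/1728, g(2.5) = 33.125.
Sum = Δs · [g(-5/12) + g(1/6) + g(0.75) + ...].
Sum ≈ 36.6457.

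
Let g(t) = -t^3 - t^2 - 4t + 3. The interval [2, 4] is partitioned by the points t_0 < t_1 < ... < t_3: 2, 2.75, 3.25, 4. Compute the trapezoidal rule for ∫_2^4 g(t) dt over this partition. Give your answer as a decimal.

-98.28125

Subinterval widths: 0.75, 0.5, 0.75.
g(2) = -17, g(2.75) = -36.359375, g(3.25) = -54.890625, g(4) = -93.
On each subinterval the trapezoid contributes (Δt_i/2)·[g(t_{i-1}) + g(t_i)].
Sum = -98.28125.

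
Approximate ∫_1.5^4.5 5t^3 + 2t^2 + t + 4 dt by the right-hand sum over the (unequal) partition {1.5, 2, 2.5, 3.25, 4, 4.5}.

747.88671875

Subinterval widths: 0.5, 0.5, 0.75, 0.75, 0.5.
Right endpoints: 2, 2.5, 3.25, 4, 4.5.
f(2) = 54, f(2.5) = 97.125, f(3.25) = 200.015625, f(4) = 360, f(4.5) = 504.625.
Sum = Σ Δt_i · f(t_i).
Sum = 747.88671875.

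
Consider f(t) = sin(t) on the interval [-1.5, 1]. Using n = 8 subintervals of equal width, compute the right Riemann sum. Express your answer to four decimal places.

-0.1784

Δt = (1 − (-1.5))/8 = 0.3125.
Right endpoints: -1.1875, -0.875, -0.5625, -0.25, 0.0625, 0.375, 0.6875, 1.
f(-1.1875) ≈ -0.9274, f(-0.875) ≈ -0.7675, f(-0.5625) ≈ -0.5333, f(-0.25) ≈ -0.2474, f(0.0625) ≈ 0.0625, f(0.375) ≈ 0.3663, f(0.6875) ≈ 0.6346, f(1) ≈ 0.8415.
Sum = Δt · [f(-1.1875) + f(-0.875) + f(-0.5625) + ...].
Sum ≈ -0.1784.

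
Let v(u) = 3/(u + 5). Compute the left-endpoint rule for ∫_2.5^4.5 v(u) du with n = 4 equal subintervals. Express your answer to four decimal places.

0.7306

Δu = (4.5 − 2.5)/4 = 0.5.
Left endpoints: 2.5, 3, 3.5, 4.
v(2.5) = 0.4, v(3) = 0.375, v(3.5) = 6/17, v(4) = 1/3.
Sum = Δu · [v(2.5) + v(3) + v(3.5) + v(4)].
Sum ≈ 0.7306.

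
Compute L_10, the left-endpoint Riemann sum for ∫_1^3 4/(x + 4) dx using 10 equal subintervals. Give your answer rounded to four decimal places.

Δx = (3 − 1)/10 = 0.2.
Left endpoints: 1, 1.2, 1.4, 1.6, 1.8, 2, 2.2, 2.4, 2.6, 2.8.
f(1) = 0.8, f(1.2) = 10/13, f(1.4) = 20/27, f(1.6) = 5/7, f(1.8) = 20/29, f(2) = 2/3, f(2.2) = 20/31, f(2.4) = 0.625, f(2.6) = 20/33, f(2.8) = 10/17.
Sum = Δx · [f(1) + f(1.2) + f(1.4) + ...].
Sum ≈ 1.3690.

1.3690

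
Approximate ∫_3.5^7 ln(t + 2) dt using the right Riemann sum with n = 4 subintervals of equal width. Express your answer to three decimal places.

Δt = (7 − 3.5)/4 = 0.875.
Right endpoints: 4.375, 5.25, 6.125, 7.
f(4.375) ≈ 1.852, f(5.25) ≈ 1.981, f(6.125) ≈ 2.095, f(7) ≈ 2.197.
Sum = Δt · [f(4.375) + f(5.25) + f(6.125) + f(7)].
Sum ≈ 7.110.

7.110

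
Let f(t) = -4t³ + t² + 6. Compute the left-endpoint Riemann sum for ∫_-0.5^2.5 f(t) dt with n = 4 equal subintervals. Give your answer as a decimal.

2.53125

Δt = (2.5 − (-0.5))/4 = 0.75.
Left endpoints: -0.5, 0.25, 1, 1.75.
f(-0.5) = 6.75, f(0.25) = 6, f(1) = 3, f(1.75) = -12.375.
Sum = Δt · [f(-0.5) + f(0.25) + f(1) + f(1.75)].
Sum = 2.53125.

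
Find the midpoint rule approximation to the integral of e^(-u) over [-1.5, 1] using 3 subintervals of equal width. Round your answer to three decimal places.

Δu = (1 − (-1.5))/3 = 5/6.
Midpoints: -13/12, -0.25, 7/12.
f(-13/12) ≈ 2.955, f(-0.25) ≈ 1.284, f(7/12) ≈ 0.558.
Sum = Δu · [f(-13/12) + f(-0.25) + f(7/12)].
Sum ≈ 3.997.

3.997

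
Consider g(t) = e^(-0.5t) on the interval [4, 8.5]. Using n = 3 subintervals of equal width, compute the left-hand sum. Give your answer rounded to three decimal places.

0.344

Δt = (8.5 − 4)/3 = 1.5.
Left endpoints: 4, 5.5, 7.
g(4) ≈ 0.135, g(5.5) ≈ 0.064, g(7) ≈ 0.030.
Sum = Δt · [g(4) + g(5.5) + g(7)].
Sum ≈ 0.344.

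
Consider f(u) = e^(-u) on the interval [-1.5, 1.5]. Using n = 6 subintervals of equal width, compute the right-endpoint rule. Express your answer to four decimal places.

3.2823

Δu = (1.5 − (-1.5))/6 = 0.5.
Right endpoints: -1, -0.5, 0, 0.5, 1, 1.5.
f(-1) ≈ 2.7183, f(-0.5) ≈ 1.6487, f(0) ≈ 1.0000, f(0.5) ≈ 0.6065, f(1) ≈ 0.3679, f(1.5) ≈ 0.2231.
Sum = Δu · [f(-1) + f(-0.5) + f(0) + ...].
Sum ≈ 3.2823.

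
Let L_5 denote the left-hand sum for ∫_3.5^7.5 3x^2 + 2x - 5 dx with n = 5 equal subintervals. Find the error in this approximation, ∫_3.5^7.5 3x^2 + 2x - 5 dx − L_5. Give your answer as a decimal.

54.72

Exact integral: ∫_3.5^7.5 f(x) dx = 403.
L_5 = 348.28.
Error = 403 − 348.28 = 54.72.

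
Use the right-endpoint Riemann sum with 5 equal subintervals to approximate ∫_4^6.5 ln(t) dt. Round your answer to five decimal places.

Δt = (6.5 − 4)/5 = 0.5.
Right endpoints: 4.5, 5, 5.5, 6, 6.5.
f(4.5) ≈ 1.50408, f(5) ≈ 1.60944, f(5.5) ≈ 1.70475, f(6) ≈ 1.79176, f(6.5) ≈ 1.87180.
Sum = Δt · [f(4.5) + f(5) + f(5.5) + f(6) + f(6.5)].
Sum ≈ 4.24091.

4.24091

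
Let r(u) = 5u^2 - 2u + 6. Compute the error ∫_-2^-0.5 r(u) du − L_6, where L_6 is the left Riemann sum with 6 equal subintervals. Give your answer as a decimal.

-2.796875

Exact integral: ∫_-2^-0.5 r(u) du = 25.875.
L_6 = 28.671875.
Error = 25.875 − 28.671875 = -2.796875.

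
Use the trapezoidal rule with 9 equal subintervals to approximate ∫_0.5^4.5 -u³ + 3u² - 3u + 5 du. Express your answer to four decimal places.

Δu = (4.5 − 0.5)/9 = 4/9.
f(0.5) = 4.125, f(17/18) = 23329/5832, f(25/18) = 22985/5832, f(11/6) = 739/216, f(41/18) = 11161/5832, f(49/18) = -6463/5832, f(19/6) = -1333/216, f(65/18) = -80495/5832, f(73/18) = -143047/5832, f(4.5) = -38.875.
T_9 = (Δu/2)·[f(u_0) + 2f(u_1) + ... + 2f(u_{8}) + f(u_9)].
Sum ≈ -22.0926.

-22.0926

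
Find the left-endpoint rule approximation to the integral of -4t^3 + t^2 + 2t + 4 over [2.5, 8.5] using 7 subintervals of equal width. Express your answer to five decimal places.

-3946.68367

Δt = (8.5 − 2.5)/7 = 6/7.
Left endpoints: 2.5, 47/14, 59/14, 71/14, 83/14, 95/14, 107/14.
f(2.5) = -47.25, f(47/14) = -177483/1372, f(59/14) = -369339/1372, f(71/14) = -661131/1372, f(83/14) = -1073595/1372, f(95/14) = -1627467/1372, f(107/14) = -2343483/1372.
Sum = Δt · [f(2.5) + f(47/14) + f(59/14) + ...].
Sum ≈ -3946.68367.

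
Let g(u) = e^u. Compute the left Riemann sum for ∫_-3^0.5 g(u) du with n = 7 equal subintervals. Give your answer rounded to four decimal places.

Δu = (0.5 − (-3))/7 = 0.5.
Left endpoints: -3, -2.5, -2, -1.5, -1, -0.5, 0.
g(-3) ≈ 0.0498, g(-2.5) ≈ 0.0821, g(-2) ≈ 0.1353, g(-1.5) ≈ 0.2231, g(-1) ≈ 0.3679, g(-0.5) ≈ 0.6065, g(0) ≈ 1.0000.
Sum = Δu · [g(-3) + g(-2.5) + g(-2) + ...].
Sum ≈ 1.2324.

1.2324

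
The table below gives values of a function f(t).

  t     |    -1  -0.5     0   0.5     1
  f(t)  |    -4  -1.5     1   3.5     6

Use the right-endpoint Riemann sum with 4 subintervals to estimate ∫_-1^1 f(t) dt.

4.5

Δt = 0.5.
Sum = 0.5·[(-1.5) + 1 + 3.5 + 6] = 4.5.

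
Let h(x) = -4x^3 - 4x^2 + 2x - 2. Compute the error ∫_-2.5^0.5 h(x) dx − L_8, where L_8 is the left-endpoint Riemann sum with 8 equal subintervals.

Exact integral: ∫_-2.5^0.5 h(x) dx = 6.
L_8 = 12.75.
Error = 6 − 12.75 = -6.75.

-6.75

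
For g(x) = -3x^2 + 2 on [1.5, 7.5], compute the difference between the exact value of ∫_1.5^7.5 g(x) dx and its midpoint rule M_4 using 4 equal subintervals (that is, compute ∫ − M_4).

-3.375

Exact integral: ∫_1.5^7.5 g(x) dx = -406.5.
M_4 = -403.125.
Error = -406.5 − (-403.125) = -3.375.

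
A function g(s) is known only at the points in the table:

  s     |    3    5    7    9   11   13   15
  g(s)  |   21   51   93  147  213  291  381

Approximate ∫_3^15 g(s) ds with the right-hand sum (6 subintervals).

Δs = 2.
Sum = 2·[51 + 93 + 147 + 213 + 291 + 381] = 2352.

2352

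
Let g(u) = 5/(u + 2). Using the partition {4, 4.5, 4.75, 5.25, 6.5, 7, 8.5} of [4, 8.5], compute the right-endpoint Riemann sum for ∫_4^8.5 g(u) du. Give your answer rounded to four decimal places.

Subinterval widths: 0.5, 0.25, 0.5, 1.25, 0.5, 1.5.
Right endpoints: 4.5, 4.75, 5.25, 6.5, 7, 8.5.
g(4.5) = 10/13, g(4.75) = 20/27, g(5.25) = 20/29, g(6.5) = 10/17, g(7) = 5/9, g(8.5) = 10/21.
Sum = Σ Δu_i · g(u_i).
Sum ≈ 2.6420.

2.6420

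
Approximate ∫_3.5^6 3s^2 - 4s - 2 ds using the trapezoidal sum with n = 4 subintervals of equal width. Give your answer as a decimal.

121.11328125

Δs = (6 − 3.5)/4 = 0.625.
f(3.5) = 20.75, f(4.125) = 32.546875, f(4.75) = 46.6875, f(5.375) = 63.171875, f(6) = 82.
T_4 = (Δs/2)·[f(s_0) + 2f(s_1) + 2f(s_2) + 2f(s_3) + f(s_4)].
Sum = 121.11328125.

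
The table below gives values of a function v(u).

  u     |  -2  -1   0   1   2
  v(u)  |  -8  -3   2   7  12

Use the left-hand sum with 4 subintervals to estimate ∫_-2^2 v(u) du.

Δu = 1.
Sum = 1·[(-8) + (-3) + 2 + 7] = -2.

-2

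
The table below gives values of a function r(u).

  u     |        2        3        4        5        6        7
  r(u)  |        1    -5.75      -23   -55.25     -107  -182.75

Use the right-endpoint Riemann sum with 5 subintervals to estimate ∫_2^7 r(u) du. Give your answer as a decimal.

-373.75

Δu = 1.
Sum = 1·[(-5.75) + (-23) + (-55.25) + (-107) + (-182.75)] = -373.75.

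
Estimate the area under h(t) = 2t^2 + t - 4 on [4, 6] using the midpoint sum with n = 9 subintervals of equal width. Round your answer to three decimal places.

103.317

Δt = (6 − 4)/9 = 2/9.
Midpoints: 37/9, 13/3, 41/9, 43/9, 5, 47/9, 49/9, 17/3, 53/9.
h(37/9) = 2747/81, h(13/3) = 341/9, h(41/9) = 3407/81, h(43/9) = 3761/81, h(5) = 51, h(47/9) = 4517/81, h(49/9) = 4919/81, h(17/3) = 593/9, h(53/9) = 5771/81.
Sum = Δt · [h(37/9) + h(13/3) + h(41/9) + ...].
Sum ≈ 103.317.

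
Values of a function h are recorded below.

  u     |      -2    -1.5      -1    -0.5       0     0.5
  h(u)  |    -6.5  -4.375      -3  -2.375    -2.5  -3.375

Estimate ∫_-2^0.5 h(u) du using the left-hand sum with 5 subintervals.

Δu = 0.5.
Sum = 0.5·[(-6.5) + (-4.375) + (-3) + (-2.375) + (-2.5)] = -9.375.

-9.375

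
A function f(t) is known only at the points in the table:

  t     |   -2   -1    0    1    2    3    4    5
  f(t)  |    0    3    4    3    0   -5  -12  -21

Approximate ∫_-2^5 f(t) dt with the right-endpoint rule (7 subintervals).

Δt = 1.
Sum = 1·[3 + 4 + 3 + 0 + (-5) + (-12) + (-21)] = -28.

-28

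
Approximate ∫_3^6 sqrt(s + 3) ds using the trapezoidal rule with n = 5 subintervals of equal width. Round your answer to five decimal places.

8.20092

Δs = (6 − 3)/5 = 0.6.
f(3) ≈ 2.44949, f(3.6) ≈ 2.56905, f(4.2) ≈ 2.68328, f(4.8) ≈ 2.79285, f(5.4) ≈ 2.89828, f(6) ≈ 3.00000.
T_5 = (Δs/2)·[f(s_0) + 2f(s_1) + ... + 2f(s_{4}) + f(s_5)].
Sum ≈ 8.20092.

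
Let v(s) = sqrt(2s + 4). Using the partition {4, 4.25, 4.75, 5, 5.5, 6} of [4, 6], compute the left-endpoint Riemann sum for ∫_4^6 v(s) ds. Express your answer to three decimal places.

7.360

Subinterval widths: 0.25, 0.5, 0.25, 0.5, 0.5.
Left endpoints: 4, 4.25, 4.75, 5, 5.5.
v(4) ≈ 3.464, v(4.25) ≈ 3.536, v(4.75) ≈ 3.674, v(5) ≈ 3.742, v(5.5) ≈ 3.873.
Sum = Σ Δs_i · v(s_i).
Sum ≈ 7.360.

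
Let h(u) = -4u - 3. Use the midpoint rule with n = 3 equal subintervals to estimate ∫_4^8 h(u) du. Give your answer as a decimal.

-108

Δu = (8 − 4)/3 = 4/3.
Midpoints: 14/3, 6, 22/3.
h(14/3) = -65/3, h(6) = -27, h(22/3) = -97/3.
Sum = Δu · [h(14/3) + h(6) + h(22/3)].
Sum = -108.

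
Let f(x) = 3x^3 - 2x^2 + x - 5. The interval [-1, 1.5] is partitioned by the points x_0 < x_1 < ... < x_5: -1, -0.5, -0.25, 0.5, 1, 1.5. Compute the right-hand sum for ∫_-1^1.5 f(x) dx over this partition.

Subinterval widths: 0.5, 0.25, 0.75, 0.5, 0.5.
Right endpoints: -0.5, -0.25, 0.5, 1, 1.5.
f(-0.5) = -6.375, f(-0.25) = -5.421875, f(0.5) = -4.625, f(1) = -3, f(1.5) = 2.125.
Sum = Σ Δx_i · f(x_i).
Sum = -8.44921875.

-8.44921875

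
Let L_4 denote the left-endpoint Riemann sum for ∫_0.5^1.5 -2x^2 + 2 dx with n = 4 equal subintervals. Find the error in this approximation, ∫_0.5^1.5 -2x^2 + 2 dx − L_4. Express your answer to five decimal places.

Exact integral: ∫_0.5^1.5 f(x) dx ≈ -0.1666667.
L_4 = 0.3125.
Error ≈ -0.1666667 − 0.3125 ≈ -0.47917.

-0.47917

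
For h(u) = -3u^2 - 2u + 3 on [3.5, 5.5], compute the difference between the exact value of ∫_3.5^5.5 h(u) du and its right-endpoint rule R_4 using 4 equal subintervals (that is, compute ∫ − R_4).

14.75

Exact integral: ∫_3.5^5.5 h(u) du = -135.5.
R_4 = -150.25.
Error = -135.5 − (-150.25) = 14.75.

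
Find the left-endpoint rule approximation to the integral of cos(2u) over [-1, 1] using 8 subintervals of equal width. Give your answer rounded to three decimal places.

0.890

Δu = (1 − (-1))/8 = 0.25.
Left endpoints: -1, -0.75, -0.5, -0.25, 0, 0.25, 0.5, 0.75.
f(-1) ≈ -0.416, f(-0.75) ≈ 0.071, f(-0.5) ≈ 0.540, f(-0.25) ≈ 0.878, f(0) ≈ 1.000, f(0.25) ≈ 0.878, f(0.5) ≈ 0.540, f(0.75) ≈ 0.071.
Sum = Δu · [f(-1) + f(-0.75) + f(-0.5) + ...].
Sum ≈ 0.890.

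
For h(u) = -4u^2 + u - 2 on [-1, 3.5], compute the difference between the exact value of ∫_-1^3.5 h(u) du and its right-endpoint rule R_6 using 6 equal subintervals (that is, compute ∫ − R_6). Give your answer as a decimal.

Exact integral: ∫_-1^3.5 h(u) du = -61.875.
R_6 = -78.75.
Error = -61.875 − (-78.75) = 16.875.

16.875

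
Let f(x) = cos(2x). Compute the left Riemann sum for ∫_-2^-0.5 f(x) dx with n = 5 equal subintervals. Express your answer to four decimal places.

-0.9541

Δx = (-0.5 − (-2))/5 = 0.3.
Left endpoints: -2, -1.7, -1.4, -1.1, -0.8.
f(-2) ≈ -0.6536, f(-1.7) ≈ -0.9668, f(-1.4) ≈ -0.9422, f(-1.1) ≈ -0.5885, f(-0.8) ≈ -0.0292.
Sum = Δx · [f(-2) + f(-1.7) + f(-1.4) + f(-1.1) + f(-0.8)].
Sum ≈ -0.9541.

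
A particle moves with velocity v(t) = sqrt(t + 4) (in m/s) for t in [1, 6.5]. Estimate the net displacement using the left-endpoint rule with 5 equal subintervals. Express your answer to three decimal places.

Δt = (6.5 − 1)/5 = 1.1.
Left endpoints: 1, 2.1, 3.2, 4.3, 5.4.
v(1) ≈ 2.236, v(2.1) ≈ 2.470, v(3.2) ≈ 2.683, v(4.3) ≈ 2.881, v(5.4) ≈ 3.066.
Sum = Δt · [v(1) + v(2.1) + v(3.2) + v(4.3) + v(5.4)].
Sum ≈ 14.670.

14.670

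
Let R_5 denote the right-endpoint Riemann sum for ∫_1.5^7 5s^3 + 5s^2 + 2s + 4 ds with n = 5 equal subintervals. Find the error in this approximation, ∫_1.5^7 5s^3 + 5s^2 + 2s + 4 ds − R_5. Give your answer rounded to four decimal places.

-1144.8365

Exact integral: ∫_1.5^7 f(s) ds ≈ 3629.713542.
R_5 = 4774.55.
Error ≈ 3629.713542 − 4774.55 ≈ -1144.8365.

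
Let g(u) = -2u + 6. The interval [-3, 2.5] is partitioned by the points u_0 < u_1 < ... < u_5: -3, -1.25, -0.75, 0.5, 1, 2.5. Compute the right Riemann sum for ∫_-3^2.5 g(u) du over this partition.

28.375

Subinterval widths: 1.75, 0.5, 1.25, 0.5, 1.5.
Right endpoints: -1.25, -0.75, 0.5, 1, 2.5.
g(-1.25) = 8.5, g(-0.75) = 7.5, g(0.5) = 5, g(1) = 4, g(2.5) = 1.
Sum = Σ Δu_i · g(u_i).
Sum = 28.375.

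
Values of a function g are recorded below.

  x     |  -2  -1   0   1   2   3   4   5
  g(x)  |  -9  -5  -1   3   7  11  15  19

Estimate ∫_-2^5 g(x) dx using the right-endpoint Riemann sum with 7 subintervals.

49

Δx = 1.
Sum = 1·[(-5) + (-1) + 3 + 7 + 11 + 15 + 19] = 49.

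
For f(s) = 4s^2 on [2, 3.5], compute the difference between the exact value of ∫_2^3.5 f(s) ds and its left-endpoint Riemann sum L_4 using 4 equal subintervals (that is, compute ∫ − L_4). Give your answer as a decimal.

6.046875

Exact integral: ∫_2^3.5 f(s) ds = 46.5.
L_4 = 40.453125.
Error = 46.5 − 40.453125 = 6.046875.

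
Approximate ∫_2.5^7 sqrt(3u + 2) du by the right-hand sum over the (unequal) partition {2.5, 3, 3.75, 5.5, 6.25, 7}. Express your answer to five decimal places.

Subinterval widths: 0.5, 0.75, 1.75, 0.75, 0.75.
Right endpoints: 3, 3.75, 5.5, 6.25, 7.
f(3) ≈ 3.31662, f(3.75) ≈ 3.64005, f(5.5) ≈ 4.30116, f(6.25) ≈ 4.55522, f(7) ≈ 4.79583.
Sum = Σ Δu_i · f(u_i).
Sum ≈ 18.92867.

18.92867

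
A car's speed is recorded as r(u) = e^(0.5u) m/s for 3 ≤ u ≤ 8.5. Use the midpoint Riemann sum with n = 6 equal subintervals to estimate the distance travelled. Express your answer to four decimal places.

Δu = (8.5 − 3)/6 = 11/12.
Midpoints: 83/24, 4.375, 127/24, 149/24, 7.125, 193/24.
r(83/24) ≈ 5.6360, r(4.375) ≈ 8.9129, r(127/24) ≈ 14.0952, r(149/24) ≈ 22.2906, r(7.125) ≈ 35.2512, r(193/24) ≈ 55.7475.
Sum = Δu · [r(83/24) + r(4.375) + r(127/24) + ...].
Sum ≈ 130.1057.

130.1057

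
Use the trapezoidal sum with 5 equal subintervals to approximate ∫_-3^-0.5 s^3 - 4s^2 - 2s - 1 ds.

-50.78125

Δs = (-0.5 − (-3))/5 = 0.5.
f(-3) = -58, f(-2.5) = -36.625, f(-2) = -21, f(-1.5) = -10.375, f(-1) = -4, f(-0.5) = -1.125.
T_5 = (Δs/2)·[f(s_0) + 2f(s_1) + ... + 2f(s_{4}) + f(s_5)].
Sum = -50.78125.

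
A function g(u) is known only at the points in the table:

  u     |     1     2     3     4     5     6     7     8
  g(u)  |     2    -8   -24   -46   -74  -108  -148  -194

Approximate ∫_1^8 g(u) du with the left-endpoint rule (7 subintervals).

Δu = 1.
Sum = 1·[2 + (-8) + (-24) + (-46) + (-74) + (-108) + (-148)] = -406.

-406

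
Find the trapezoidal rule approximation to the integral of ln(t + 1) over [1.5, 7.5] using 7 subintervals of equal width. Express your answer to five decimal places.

Δt = (7.5 − 1.5)/7 = 6/7.
f(1.5) ≈ 0.91629, f(33/14) ≈ 1.21109, f(45/14) ≈ 1.43848, f(57/14) ≈ 1.62362, f(69/14) ≈ 1.77978, f(81/14) ≈ 1.91482, f(93/14) ≈ 2.03377, f(7.5) ≈ 2.14007.
T_7 = (Δt/2)·[f(t_0) + 2f(t_1) + ... + 2f(t_{6}) + f(t_7)].
Sum ≈ 9.88264.

9.88264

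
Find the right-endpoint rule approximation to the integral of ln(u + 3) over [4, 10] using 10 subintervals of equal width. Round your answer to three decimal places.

Δu = (10 − 4)/10 = 0.6.
Right endpoints: 4.6, 5.2, 5.8, 6.4, 7, 7.6, 8.2, 8.8, 9.4, 10.
f(4.6) ≈ 2.028, f(5.2) ≈ 2.104, f(5.8) ≈ 2.175, f(6.4) ≈ 2.241, f(7) ≈ 2.303, f(7.6) ≈ 2.361, f(8.2) ≈ 2.416, f(8.8) ≈ 2.468, f(9.4) ≈ 2.518, f(10) ≈ 2.565.
Sum = Δu · [f(4.6) + f(5.2) + f(5.8) + ...].
Sum ≈ 13.907.

13.907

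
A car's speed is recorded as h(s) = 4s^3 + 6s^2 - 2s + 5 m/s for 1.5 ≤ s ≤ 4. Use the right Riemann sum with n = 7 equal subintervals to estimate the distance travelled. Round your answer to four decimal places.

Δs = (4 − 1.5)/7 = 5/14.
Right endpoints: 13/7, 31/14, 18/7, 41/14, 23/7, 51/14, 4.
h(13/7) = 16327/343, h(31/14) = 25182/343, h(18/7) = 36887/343, h(41/14) = 51817/343, h(23/7) = 70347/343, h(51/14) = 92852/343, h(4) = 349.
Sum = Δs · [h(13/7) + h(31/14) + h(18/7) + ...].
Sum ≈ 430.1531.

430.1531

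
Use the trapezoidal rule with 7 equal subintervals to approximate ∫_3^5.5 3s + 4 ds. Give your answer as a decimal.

Δs = (5.5 − 3)/7 = 5/14.
f(3) = 13, f(47/14) = 197/14, f(26/7) = 106/7, f(57/14) = 227/14, f(31/7) = 121/7, f(67/14) = 257/14, f(36/7) = 136/7, f(5.5) = 20.5.
T_7 = (Δs/2)·[f(s_0) + 2f(s_1) + ... + 2f(s_{6}) + f(s_7)].
Sum = 41.875.

41.875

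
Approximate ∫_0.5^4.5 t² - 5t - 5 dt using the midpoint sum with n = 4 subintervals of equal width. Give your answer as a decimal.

Δt = (4.5 − 0.5)/4 = 1.
Midpoints: 1, 2, 3, 4.
f(1) = -9, f(2) = -11, f(3) = -11, f(4) = -9.
Sum = Δt · [f(1) + f(2) + f(3) + f(4)].
Sum = -40.

-40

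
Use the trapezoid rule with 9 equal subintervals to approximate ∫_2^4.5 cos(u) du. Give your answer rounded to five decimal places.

Δu = (4.5 − 2)/9 = 5/18.
f(2) ≈ -0.41615, f(41/18) ≈ -0.64954, f(23/9) ≈ -0.83314, f(17/6) ≈ -0.95286, f(28/9) ≈ -0.99954, f(61/18) ≈ -0.96958, f(11/3) ≈ -0.86529, f(71/18) ≈ -0.69466, f(38/9) ≈ -0.47077, f(4.5) ≈ -0.21080.
T_9 = (Δu/2)·[f(u_0) + 2f(u_1) + ... + 2f(u_{8}) + f(u_9)].
Sum ≈ -1.87468.

-1.87468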